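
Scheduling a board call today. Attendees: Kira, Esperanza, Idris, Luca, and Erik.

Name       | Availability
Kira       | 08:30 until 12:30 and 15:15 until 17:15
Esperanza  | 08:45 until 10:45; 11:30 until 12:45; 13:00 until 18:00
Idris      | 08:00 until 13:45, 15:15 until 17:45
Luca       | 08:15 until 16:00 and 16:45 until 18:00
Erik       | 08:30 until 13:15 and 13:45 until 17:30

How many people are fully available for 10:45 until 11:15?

Kira, Idris, Luca, and Erik can make the full 10:45-11:15 slot — that's 4.

4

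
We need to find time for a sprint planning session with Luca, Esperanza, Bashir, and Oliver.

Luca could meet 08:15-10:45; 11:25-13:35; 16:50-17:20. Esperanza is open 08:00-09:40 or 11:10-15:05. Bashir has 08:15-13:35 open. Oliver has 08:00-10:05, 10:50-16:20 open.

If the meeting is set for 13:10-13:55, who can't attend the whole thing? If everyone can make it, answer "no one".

Bashir, Luca

Luca: not fully free for 13:10-13:55. Esperanza: free for 13:10-13:55. Bashir: not fully free for 13:10-13:55. Oliver: free for 13:10-13:55.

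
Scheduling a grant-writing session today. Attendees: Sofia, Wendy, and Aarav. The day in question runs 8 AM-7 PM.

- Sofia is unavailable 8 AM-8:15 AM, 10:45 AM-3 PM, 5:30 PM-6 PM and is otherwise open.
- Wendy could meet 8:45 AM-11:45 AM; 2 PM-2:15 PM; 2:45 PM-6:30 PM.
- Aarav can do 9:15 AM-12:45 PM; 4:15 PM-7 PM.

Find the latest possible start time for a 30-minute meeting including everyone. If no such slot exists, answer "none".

Sofia free: 08:15-10:45, 15:00-17:30, 18:00-19:00 (invert busy blocks within the working day).
Wendy free: 08:45-11:45, 14:00-14:15, 14:45-18:30.
Aarav free: 09:15-12:45, 16:15-19:00.
Sofia ∩ Wendy: 08:45-10:45, 15:00-17:30, 18:00-18:30.
Sofia ∩ Wendy ∩ Aarav: 09:15-10:45, 16:15-17:30, 18:00-18:30.
The last common window of at least 30 minutes is 18:00-18:30; a 30-minute meeting can start as late as 18:00 and still end by 18:30.

18:00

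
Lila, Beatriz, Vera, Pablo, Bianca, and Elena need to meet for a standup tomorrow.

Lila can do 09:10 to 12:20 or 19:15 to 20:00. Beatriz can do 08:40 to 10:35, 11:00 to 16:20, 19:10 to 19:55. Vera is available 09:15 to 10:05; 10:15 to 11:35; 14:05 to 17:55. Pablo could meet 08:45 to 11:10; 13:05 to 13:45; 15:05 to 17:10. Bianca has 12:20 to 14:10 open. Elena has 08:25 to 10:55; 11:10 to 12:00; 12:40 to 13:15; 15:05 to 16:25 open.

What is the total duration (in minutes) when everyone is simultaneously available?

0

Lila ∩ Beatriz: 09:10-10:35, 11:00-12:20, 19:15-19:55.
Lila ∩ Beatriz ∩ Vera: 09:15-10:05, 10:15-10:35, 11:00-11:35.
Lila ∩ Beatriz ∩ Vera ∩ Pablo: 09:15-10:05, 10:15-10:35, 11:00-11:10.
Lila ∩ Beatriz ∩ Vera ∩ Pablo ∩ Bianca: ∅.
Lila ∩ Beatriz ∩ Vera ∩ Pablo ∩ Bianca ∩ Elena: ∅.
There is no time when everyone is free.
There is no common window, so the total is 0 minutes.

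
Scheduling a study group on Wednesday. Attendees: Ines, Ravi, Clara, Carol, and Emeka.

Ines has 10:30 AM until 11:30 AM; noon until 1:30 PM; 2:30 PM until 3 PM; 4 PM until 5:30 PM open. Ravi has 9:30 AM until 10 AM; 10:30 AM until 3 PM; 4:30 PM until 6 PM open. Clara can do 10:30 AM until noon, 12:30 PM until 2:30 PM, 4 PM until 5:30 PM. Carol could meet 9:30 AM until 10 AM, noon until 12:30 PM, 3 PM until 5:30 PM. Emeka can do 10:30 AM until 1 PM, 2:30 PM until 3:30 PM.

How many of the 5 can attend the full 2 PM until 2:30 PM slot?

2

Ravi and Clara can make the full 14:00-14:30 slot — that's 2.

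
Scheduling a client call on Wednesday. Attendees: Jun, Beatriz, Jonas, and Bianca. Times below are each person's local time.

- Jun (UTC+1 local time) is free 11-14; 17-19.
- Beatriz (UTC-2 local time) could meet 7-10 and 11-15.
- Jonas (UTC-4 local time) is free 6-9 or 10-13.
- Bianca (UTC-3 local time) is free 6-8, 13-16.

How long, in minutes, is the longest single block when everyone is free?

Jun in UTC: 10:00-13:00, 16:00-18:00 (subtract 1h to convert from UTC+1).
Beatriz in UTC: 09:00-12:00, 13:00-17:00 (add 2h to convert from UTC-2).
Jonas in UTC: 10:00-13:00, 14:00-17:00 (add 4h to convert from UTC-4).
Bianca in UTC: 09:00-11:00, 16:00-19:00 (add 3h to convert from UTC-3).
Jun ∩ Beatriz: 10:00-12:00, 16:00-17:00.
Jun ∩ Beatriz ∩ Jonas: 10:00-12:00, 16:00-17:00.
Jun ∩ Beatriz ∩ Jonas ∩ Bianca: 10:00-11:00, 16:00-17:00.
The longest is 10:00-11:00 at 60 minutes.

60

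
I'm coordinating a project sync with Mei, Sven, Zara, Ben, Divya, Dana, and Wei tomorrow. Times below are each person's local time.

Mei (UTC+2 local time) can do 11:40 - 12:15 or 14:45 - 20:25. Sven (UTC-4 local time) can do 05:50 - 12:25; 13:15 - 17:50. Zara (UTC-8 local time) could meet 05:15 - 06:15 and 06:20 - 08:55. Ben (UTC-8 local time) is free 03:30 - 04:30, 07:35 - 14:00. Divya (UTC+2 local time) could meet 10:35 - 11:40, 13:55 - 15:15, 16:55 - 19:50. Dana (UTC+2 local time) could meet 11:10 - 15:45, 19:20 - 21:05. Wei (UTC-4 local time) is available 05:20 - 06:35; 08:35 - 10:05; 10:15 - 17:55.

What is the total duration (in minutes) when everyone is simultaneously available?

0

Mei in UTC: 09:40-10:15, 12:45-18:25 (subtract 2h to convert from UTC+2).
Sven in UTC: 09:50-16:25, 17:15-21:50 (add 4h to convert from UTC-4).
Zara in UTC: 13:15-14:15, 14:20-16:55 (add 8h to convert from UTC-8).
Ben in UTC: 11:30-12:30, 15:35-22:00 (add 8h to convert from UTC-8).
Divya in UTC: 08:35-09:40, 11:55-13:15, 14:55-17:50 (subtract 2h to convert from UTC+2).
Dana in UTC: 09:10-13:45, 17:20-19:05 (subtract 2h to convert from UTC+2).
Wei in UTC: 09:20-10:35, 12:35-14:05, 14:15-21:55 (add 4h to convert from UTC-4).
Mei ∩ Sven: 09:50-10:15, 12:45-16:25, 17:15-18:25.
Mei ∩ Sven ∩ Zara: 13:15-14:15, 14:20-16:25.
Mei ∩ Sven ∩ Zara ∩ Ben: 15:35-16:25.
Mei ∩ Sven ∩ Zara ∩ Ben ∩ Divya: 15:35-16:25.
Mei ∩ Sven ∩ Zara ∩ Ben ∩ Divya ∩ Dana: ∅.
Mei ∩ Sven ∩ Zara ∩ Ben ∩ Divya ∩ Dana ∩ Wei: ∅.
There is no time when everyone is free.
There is no common window, so the total is 0 minutes.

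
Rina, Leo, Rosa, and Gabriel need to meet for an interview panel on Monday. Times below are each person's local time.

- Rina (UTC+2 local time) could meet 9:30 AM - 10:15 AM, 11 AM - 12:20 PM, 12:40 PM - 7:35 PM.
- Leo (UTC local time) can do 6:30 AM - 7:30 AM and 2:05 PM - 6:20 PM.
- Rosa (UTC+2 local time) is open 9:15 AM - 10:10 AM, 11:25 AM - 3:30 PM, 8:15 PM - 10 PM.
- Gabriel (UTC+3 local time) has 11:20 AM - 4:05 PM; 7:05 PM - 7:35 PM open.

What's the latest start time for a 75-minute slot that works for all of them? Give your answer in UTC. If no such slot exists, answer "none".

none

Rina in UTC: 07:30-08:15, 09:00-10:20, 10:40-17:35 (subtract 2h to convert from UTC+2).
Leo in UTC: 06:30-07:30, 14:05-18:20.
Rosa in UTC: 07:15-08:10, 09:25-13:30, 18:15-20:00 (subtract 2h to convert from UTC+2).
Gabriel in UTC: 08:20-13:05, 16:05-16:35 (subtract 3h to convert from UTC+3).
Rina ∩ Leo: 14:05-17:35.
Rina ∩ Leo ∩ Rosa: ∅.
Rina ∩ Leo ∩ Rosa ∩ Gabriel: ∅.
There is no time when everyone is free.
No common window is at least 75 minutes long.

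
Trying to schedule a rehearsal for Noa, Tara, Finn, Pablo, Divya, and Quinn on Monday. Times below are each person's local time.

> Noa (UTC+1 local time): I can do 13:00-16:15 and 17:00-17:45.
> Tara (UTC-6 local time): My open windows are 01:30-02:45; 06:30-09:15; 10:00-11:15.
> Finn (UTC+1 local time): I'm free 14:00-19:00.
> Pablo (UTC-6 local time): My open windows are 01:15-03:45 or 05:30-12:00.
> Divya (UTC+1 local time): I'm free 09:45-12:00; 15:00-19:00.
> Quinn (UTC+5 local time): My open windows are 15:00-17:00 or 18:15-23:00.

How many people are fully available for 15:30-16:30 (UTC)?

4

Noa in UTC: 12:00-15:15, 16:00-16:45 (subtract 1h to convert from UTC+1).
Tara in UTC: 07:30-08:45, 12:30-15:15, 16:00-17:15 (add 6h to convert from UTC-6).
Finn in UTC: 13:00-18:00 (subtract 1h to convert from UTC+1).
Pablo in UTC: 07:15-09:45, 11:30-18:00 (add 6h to convert from UTC-6).
Divya in UTC: 08:45-11:00, 14:00-18:00 (subtract 1h to convert from UTC+1).
Quinn in UTC: 10:00-12:00, 13:15-18:00 (subtract 5h to convert from UTC+5).
Finn, Pablo, Divya, and Quinn can make the full 15:30-16:30 slot — that's 4.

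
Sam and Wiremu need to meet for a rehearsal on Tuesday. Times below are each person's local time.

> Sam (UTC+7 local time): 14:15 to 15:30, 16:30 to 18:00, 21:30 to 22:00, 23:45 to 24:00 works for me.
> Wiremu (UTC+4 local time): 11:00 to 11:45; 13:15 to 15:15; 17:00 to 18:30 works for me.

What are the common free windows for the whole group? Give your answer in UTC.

07:15-07:45, 09:30-11:00

Sam in UTC: 07:15-08:30, 09:30-11:00, 14:30-15:00, 16:45-17:00 (subtract 7h to convert from UTC+7).
Wiremu in UTC: 07:00-07:45, 09:15-11:15, 13:00-14:30 (subtract 4h to convert from UTC+4).
Sam ∩ Wiremu: 07:15-07:45, 09:30-11:00.
Those are the intersection windows.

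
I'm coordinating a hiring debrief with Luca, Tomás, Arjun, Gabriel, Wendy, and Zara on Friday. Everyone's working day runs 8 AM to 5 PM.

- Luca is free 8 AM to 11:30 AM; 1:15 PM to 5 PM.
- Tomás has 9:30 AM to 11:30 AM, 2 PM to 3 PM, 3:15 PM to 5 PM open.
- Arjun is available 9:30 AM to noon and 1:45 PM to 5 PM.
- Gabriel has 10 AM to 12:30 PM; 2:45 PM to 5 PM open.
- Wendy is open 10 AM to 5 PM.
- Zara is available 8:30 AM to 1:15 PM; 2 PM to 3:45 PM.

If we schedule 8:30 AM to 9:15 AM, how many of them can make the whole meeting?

Luca and Zara can make the full 08:30-09:15 slot — that's 2.

2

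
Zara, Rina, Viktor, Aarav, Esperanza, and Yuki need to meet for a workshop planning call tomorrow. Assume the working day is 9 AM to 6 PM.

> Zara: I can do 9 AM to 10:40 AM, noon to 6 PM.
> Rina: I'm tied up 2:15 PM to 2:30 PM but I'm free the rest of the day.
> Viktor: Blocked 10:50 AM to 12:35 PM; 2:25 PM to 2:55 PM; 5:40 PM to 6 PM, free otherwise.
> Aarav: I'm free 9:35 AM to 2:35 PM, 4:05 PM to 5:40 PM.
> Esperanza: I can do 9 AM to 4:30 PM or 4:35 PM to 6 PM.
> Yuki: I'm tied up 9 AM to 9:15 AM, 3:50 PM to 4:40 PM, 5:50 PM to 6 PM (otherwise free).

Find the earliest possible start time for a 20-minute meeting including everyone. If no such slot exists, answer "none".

Zara free: 09:00-10:40, 12:00-18:00.
Rina free: 09:00-14:15, 14:30-18:00 (invert busy blocks within the working day).
Viktor free: 09:00-10:50, 12:35-14:25, 14:55-17:40 (invert busy blocks within the working day).
Aarav free: 09:35-14:35, 16:05-17:40.
Esperanza free: 09:00-16:30, 16:35-18:00.
Yuki free: 09:15-15:50, 16:40-17:50 (invert busy blocks within the working day).
Zara ∩ Rina: 09:00-10:40, 12:00-14:15, 14:30-18:00.
Zara ∩ Rina ∩ Viktor: 09:00-10:40, 12:35-14:15, 14:55-17:40.
Zara ∩ Rina ∩ Viktor ∩ Aarav: 09:35-10:40, 12:35-14:15, 16:05-17:40.
Zara ∩ Rina ∩ Viktor ∩ Aarav ∩ Esperanza: 09:35-10:40, 12:35-14:15, 16:05-16:30, 16:35-17:40.
Zara ∩ Rina ∩ Viktor ∩ Aarav ∩ Esperanza ∩ Yuki: 09:35-10:40, 12:35-14:15, 16:40-17:40.
Those are the intersection windows.
The first common window of at least 20 minutes is 09:35-10:40, so the earliest start is 09:35.

09:35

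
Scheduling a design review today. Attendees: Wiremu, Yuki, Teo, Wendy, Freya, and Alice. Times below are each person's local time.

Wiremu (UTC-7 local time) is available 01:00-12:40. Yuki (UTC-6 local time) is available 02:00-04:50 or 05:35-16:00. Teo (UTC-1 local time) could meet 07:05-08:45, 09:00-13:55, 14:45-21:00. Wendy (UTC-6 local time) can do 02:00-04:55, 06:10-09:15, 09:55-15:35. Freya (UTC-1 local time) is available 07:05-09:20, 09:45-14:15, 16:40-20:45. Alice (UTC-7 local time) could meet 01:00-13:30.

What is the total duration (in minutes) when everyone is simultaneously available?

Wiremu in UTC: 08:00-19:40 (add 7h to convert from UTC-7).
Yuki in UTC: 08:00-10:50, 11:35-22:00 (add 6h to convert from UTC-6).
Teo in UTC: 08:05-09:45, 10:00-14:55, 15:45-22:00 (add 1h to convert from UTC-1).
Wendy in UTC: 08:00-10:55, 12:10-15:15, 15:55-21:35 (add 6h to convert from UTC-6).
Freya in UTC: 08:05-10:20, 10:45-15:15, 17:40-21:45 (add 1h to convert from UTC-1).
Alice in UTC: 08:00-20:30 (add 7h to convert from UTC-7).
Wiremu ∩ Yuki: 08:00-10:50, 11:35-19:40.
Wiremu ∩ Yuki ∩ Teo: 08:05-09:45, 10:00-10:50, 11:35-14:55, 15:45-19:40.
Wiremu ∩ Yuki ∩ Teo ∩ Wendy: 08:05-09:45, 10:00-10:50, 12:10-14:55, 15:55-19:40.
Wiremu ∩ Yuki ∩ Teo ∩ Wendy ∩ Freya: 08:05-09:45, 10:00-10:20, 10:45-10:50, 12:10-14:55, 17:40-19:40.
Wiremu ∩ Yuki ∩ Teo ∩ Wendy ∩ Freya ∩ Alice: 08:05-09:45, 10:00-10:20, 10:45-10:50, 12:10-14:55, 17:40-19:40.
Summing the common windows: 100 + 20 + 5 + 165 + 120 = 410 minutes.

410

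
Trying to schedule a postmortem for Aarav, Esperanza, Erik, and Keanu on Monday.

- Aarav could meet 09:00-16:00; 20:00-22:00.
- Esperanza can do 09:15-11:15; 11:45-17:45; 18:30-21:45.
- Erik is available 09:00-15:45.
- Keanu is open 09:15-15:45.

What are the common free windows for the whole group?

Aarav ∩ Esperanza: 09:15-11:15, 11:45-16:00, 20:00-21:45.
Aarav ∩ Esperanza ∩ Erik: 09:15-11:15, 11:45-15:45.
Aarav ∩ Esperanza ∩ Erik ∩ Keanu: 09:15-11:15, 11:45-15:45.

09:15-11:15, 11:45-15:45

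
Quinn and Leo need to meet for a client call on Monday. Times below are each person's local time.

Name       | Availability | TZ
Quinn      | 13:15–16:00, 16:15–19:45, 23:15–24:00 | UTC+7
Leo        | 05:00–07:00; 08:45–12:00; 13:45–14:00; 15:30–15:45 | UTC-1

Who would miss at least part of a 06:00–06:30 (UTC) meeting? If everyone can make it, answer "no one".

Quinn

Quinn in UTC: 06:15-09:00, 09:15-12:45, 16:15-17:00 (subtract 7h to convert from UTC+7).
Leo in UTC: 06:00-08:00, 09:45-13:00, 14:45-15:00, 16:30-16:45 (add 1h to convert from UTC-1).
Quinn: not fully free for 06:00-06:30. Leo: free for 06:00-06:30.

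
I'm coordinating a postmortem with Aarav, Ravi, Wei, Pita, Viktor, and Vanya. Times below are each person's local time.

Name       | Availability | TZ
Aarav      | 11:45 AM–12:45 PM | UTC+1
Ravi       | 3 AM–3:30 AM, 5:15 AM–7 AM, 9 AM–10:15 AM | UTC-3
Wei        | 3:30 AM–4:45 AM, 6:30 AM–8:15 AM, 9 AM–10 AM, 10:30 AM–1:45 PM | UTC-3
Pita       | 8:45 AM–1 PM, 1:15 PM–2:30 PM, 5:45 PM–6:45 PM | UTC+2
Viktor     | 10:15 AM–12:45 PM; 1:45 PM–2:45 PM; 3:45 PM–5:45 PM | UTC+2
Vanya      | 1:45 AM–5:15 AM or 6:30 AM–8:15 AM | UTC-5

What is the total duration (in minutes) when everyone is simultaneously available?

Aarav in UTC: 10:45-11:45 (subtract 1h to convert from UTC+1).
Ravi in UTC: 06:00-06:30, 08:15-10:00, 12:00-13:15 (add 3h to convert from UTC-3).
Wei in UTC: 06:30-07:45, 09:30-11:15, 12:00-13:00, 13:30-16:45 (add 3h to convert from UTC-3).
Pita in UTC: 06:45-11:00, 11:15-12:30, 15:45-16:45 (subtract 2h to convert from UTC+2).
Viktor in UTC: 08:15-10:45, 11:45-12:45, 13:45-15:45 (subtract 2h to convert from UTC+2).
Vanya in UTC: 06:45-10:15, 11:30-13:15 (add 5h to convert from UTC-5).
Aarav ∩ Ravi: ∅.
Aarav ∩ Ravi ∩ Wei: ∅.
Aarav ∩ Ravi ∩ Wei ∩ Pita: ∅.
Aarav ∩ Ravi ∩ Wei ∩ Pita ∩ Viktor: ∅.
Aarav ∩ Ravi ∩ Wei ∩ Pita ∩ Viktor ∩ Vanya: ∅.
There is no time when everyone is free.
There is no common window, so the total is 0 minutes.

0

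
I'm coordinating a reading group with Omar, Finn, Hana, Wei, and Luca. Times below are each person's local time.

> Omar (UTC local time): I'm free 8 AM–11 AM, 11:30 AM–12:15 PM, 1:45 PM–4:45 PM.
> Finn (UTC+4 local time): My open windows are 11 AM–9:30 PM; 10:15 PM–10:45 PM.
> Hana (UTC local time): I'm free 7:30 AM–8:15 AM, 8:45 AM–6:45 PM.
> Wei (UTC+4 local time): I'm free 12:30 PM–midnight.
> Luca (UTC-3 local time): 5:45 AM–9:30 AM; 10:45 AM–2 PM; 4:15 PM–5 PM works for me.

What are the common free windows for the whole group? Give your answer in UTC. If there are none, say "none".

08:45-11:00, 11:30-12:15, 13:45-16:45

Omar in UTC: 08:00-11:00, 11:30-12:15, 13:45-16:45.
Finn in UTC: 07:00-17:30, 18:15-18:45 (subtract 4h to convert from UTC+4).
Hana in UTC: 07:30-08:15, 08:45-18:45.
Wei in UTC: 08:30-20:00 (subtract 4h to convert from UTC+4).
Luca in UTC: 08:45-12:30, 13:45-17:00, 19:15-20:00 (add 3h to convert from UTC-3).
Omar ∩ Finn: 08:00-11:00, 11:30-12:15, 13:45-16:45.
Omar ∩ Finn ∩ Hana: 08:00-08:15, 08:45-11:00, 11:30-12:15, 13:45-16:45.
Omar ∩ Finn ∩ Hana ∩ Wei: 08:45-11:00, 11:30-12:15, 13:45-16:45.
Omar ∩ Finn ∩ Hana ∩ Wei ∩ Luca: 08:45-11:00, 11:30-12:15, 13:45-16:45.
Those are the intersection windows.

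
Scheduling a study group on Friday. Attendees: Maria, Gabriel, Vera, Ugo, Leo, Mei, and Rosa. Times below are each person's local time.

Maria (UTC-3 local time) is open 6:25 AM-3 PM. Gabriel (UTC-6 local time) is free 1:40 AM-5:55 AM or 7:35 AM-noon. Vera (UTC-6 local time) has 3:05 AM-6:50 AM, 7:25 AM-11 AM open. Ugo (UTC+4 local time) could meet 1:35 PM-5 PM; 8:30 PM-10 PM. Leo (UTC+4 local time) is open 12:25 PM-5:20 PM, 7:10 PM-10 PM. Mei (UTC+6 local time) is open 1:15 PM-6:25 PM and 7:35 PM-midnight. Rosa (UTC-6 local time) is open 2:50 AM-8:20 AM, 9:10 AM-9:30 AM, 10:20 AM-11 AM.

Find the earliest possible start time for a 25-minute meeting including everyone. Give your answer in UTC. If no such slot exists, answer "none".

09:35

Maria in UTC: 09:25-18:00 (add 3h to convert from UTC-3).
Gabriel in UTC: 07:40-11:55, 13:35-18:00 (add 6h to convert from UTC-6).
Vera in UTC: 09:05-12:50, 13:25-17:00 (add 6h to convert from UTC-6).
Ugo in UTC: 09:35-13:00, 16:30-18:00 (subtract 4h to convert from UTC+4).
Leo in UTC: 08:25-13:20, 15:10-18:00 (subtract 4h to convert from UTC+4).
Mei in UTC: 07:15-12:25, 13:35-18:00 (subtract 6h to convert from UTC+6).
Rosa in UTC: 08:50-14:20, 15:10-15:30, 16:20-17:00 (add 6h to convert from UTC-6).
Maria ∩ Gabriel: 09:25-11:55, 13:35-18:00.
Maria ∩ Gabriel ∩ Vera: 09:25-11:55, 13:35-17:00.
Maria ∩ Gabriel ∩ Vera ∩ Ugo: 09:35-11:55, 16:30-17:00.
Maria ∩ Gabriel ∩ Vera ∩ Ugo ∩ Leo: 09:35-11:55, 16:30-17:00.
Maria ∩ Gabriel ∩ Vera ∩ Ugo ∩ Leo ∩ Mei: 09:35-11:55, 16:30-17:00.
Maria ∩ Gabriel ∩ Vera ∩ Ugo ∩ Leo ∩ Mei ∩ Rosa: 09:35-11:55, 16:30-17:00.
The first common window of at least 25 minutes is 09:35-11:55, so the earliest start is 09:35.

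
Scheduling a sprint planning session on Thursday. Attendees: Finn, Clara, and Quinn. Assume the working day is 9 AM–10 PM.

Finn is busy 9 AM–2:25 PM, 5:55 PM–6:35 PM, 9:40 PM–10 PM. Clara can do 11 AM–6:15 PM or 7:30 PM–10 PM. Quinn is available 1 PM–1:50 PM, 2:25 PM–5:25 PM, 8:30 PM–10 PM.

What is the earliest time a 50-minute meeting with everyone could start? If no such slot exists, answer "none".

14:25

Finn free: 14:25-17:55, 18:35-21:40 (invert busy blocks within the working day).
Clara free: 11:00-18:15, 19:30-22:00.
Quinn free: 13:00-13:50, 14:25-17:25, 20:30-22:00.
Finn ∩ Clara: 14:25-17:55, 19:30-21:40.
Finn ∩ Clara ∩ Quinn: 14:25-17:25, 20:30-21:40.
Those are the intersection windows.
The first common window of at least 50 minutes is 14:25-17:25, so the earliest start is 14:25.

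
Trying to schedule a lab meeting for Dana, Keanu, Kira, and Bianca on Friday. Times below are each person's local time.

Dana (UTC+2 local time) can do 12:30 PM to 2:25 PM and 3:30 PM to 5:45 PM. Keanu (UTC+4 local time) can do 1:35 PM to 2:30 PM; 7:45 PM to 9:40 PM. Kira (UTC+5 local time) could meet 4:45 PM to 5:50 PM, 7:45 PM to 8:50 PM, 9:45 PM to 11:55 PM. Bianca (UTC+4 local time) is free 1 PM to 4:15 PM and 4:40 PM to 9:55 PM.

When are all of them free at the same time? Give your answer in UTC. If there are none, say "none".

none

Dana in UTC: 10:30-12:25, 13:30-15:45 (subtract 2h to convert from UTC+2).
Keanu in UTC: 09:35-10:30, 15:45-17:40 (subtract 4h to convert from UTC+4).
Kira in UTC: 11:45-12:50, 14:45-15:50, 16:45-18:55 (subtract 5h to convert from UTC+5).
Bianca in UTC: 09:00-12:15, 12:40-17:55 (subtract 4h to convert from UTC+4).
Dana ∩ Keanu: ∅.
Dana ∩ Keanu ∩ Kira: ∅.
Dana ∩ Keanu ∩ Kira ∩ Bianca: ∅.
There is no time when everyone is free.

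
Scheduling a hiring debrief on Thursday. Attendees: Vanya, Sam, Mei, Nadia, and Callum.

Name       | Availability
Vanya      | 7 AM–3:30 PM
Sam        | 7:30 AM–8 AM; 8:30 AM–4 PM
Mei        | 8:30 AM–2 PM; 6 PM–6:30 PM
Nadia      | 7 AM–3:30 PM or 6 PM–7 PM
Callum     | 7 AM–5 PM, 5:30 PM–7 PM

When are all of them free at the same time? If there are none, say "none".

Vanya ∩ Sam: 07:30-08:00, 08:30-15:30.
Vanya ∩ Sam ∩ Mei: 08:30-14:00.
Vanya ∩ Sam ∩ Mei ∩ Nadia: 08:30-14:00.
Vanya ∩ Sam ∩ Mei ∩ Nadia ∩ Callum: 08:30-14:00.

08:30-14:00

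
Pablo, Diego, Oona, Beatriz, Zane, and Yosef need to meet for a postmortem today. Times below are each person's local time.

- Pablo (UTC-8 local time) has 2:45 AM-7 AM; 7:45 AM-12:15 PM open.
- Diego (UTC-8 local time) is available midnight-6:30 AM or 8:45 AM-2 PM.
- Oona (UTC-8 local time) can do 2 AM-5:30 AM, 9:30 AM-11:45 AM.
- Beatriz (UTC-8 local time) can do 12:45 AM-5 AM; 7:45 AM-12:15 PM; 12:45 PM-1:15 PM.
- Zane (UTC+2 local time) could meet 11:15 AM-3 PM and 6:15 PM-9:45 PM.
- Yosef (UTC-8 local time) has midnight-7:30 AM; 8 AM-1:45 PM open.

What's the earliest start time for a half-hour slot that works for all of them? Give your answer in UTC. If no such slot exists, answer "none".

Pablo in UTC: 10:45-15:00, 15:45-20:15 (add 8h to convert from UTC-8).
Diego in UTC: 08:00-14:30, 16:45-22:00 (add 8h to convert from UTC-8).
Oona in UTC: 10:00-13:30, 17:30-19:45 (add 8h to convert from UTC-8).
Beatriz in UTC: 08:45-13:00, 15:45-20:15, 20:45-21:15 (add 8h to convert from UTC-8).
Zane in UTC: 09:15-13:00, 16:15-19:45 (subtract 2h to convert from UTC+2).
Yosef in UTC: 08:00-15:30, 16:00-21:45 (add 8h to convert from UTC-8).
Pablo ∩ Diego: 10:45-14:30, 16:45-20:15.
Pablo ∩ Diego ∩ Oona: 10:45-13:30, 17:30-19:45.
Pablo ∩ Diego ∩ Oona ∩ Beatriz: 10:45-13:00, 17:30-19:45.
Pablo ∩ Diego ∩ Oona ∩ Beatriz ∩ Zane: 10:45-13:00, 17:30-19:45.
Pablo ∩ Diego ∩ Oona ∩ Beatriz ∩ Zane ∩ Yosef: 10:45-13:00, 17:30-19:45.
Those are the intersection windows.
The first common window of at least 30 minutes is 10:45-13:00, so the earliest start is 10:45.

10:45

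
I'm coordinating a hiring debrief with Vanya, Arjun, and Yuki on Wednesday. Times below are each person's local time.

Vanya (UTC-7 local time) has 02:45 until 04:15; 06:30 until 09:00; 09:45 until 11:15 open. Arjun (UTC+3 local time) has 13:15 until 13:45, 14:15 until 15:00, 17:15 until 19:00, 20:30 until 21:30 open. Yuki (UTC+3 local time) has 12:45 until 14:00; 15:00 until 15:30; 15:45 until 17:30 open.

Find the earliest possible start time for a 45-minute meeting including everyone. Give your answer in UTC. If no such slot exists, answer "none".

Vanya in UTC: 09:45-11:15, 13:30-16:00, 16:45-18:15 (add 7h to convert from UTC-7).
Arjun in UTC: 10:15-10:45, 11:15-12:00, 14:15-16:00, 17:30-18:30 (subtract 3h to convert from UTC+3).
Yuki in UTC: 09:45-11:00, 12:00-12:30, 12:45-14:30 (subtract 3h to convert from UTC+3).
Vanya ∩ Arjun: 10:15-10:45, 14:15-16:00, 17:30-18:15.
Vanya ∩ Arjun ∩ Yuki: 10:15-10:45, 14:15-14:30.
No common window is at least 45 minutes long.

none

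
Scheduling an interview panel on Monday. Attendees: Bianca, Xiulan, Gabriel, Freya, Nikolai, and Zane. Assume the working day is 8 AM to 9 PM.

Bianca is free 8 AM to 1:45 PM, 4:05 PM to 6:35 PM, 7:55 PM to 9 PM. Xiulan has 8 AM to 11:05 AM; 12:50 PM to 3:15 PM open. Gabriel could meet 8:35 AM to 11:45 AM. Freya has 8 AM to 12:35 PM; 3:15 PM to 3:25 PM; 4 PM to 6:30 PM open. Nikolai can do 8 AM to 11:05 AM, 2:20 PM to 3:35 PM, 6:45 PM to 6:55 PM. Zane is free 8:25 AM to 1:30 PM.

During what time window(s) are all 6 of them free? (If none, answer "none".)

08:35-11:05

Bianca ∩ Xiulan: 08:00-11:05, 12:50-13:45.
Bianca ∩ Xiulan ∩ Gabriel: 08:35-11:05.
Bianca ∩ Xiulan ∩ Gabriel ∩ Freya: 08:35-11:05.
Bianca ∩ Xiulan ∩ Gabriel ∩ Freya ∩ Nikolai: 08:35-11:05.
Bianca ∩ Xiulan ∩ Gabriel ∩ Freya ∩ Nikolai ∩ Zane: 08:35-11:05.
Those are the intersection windows.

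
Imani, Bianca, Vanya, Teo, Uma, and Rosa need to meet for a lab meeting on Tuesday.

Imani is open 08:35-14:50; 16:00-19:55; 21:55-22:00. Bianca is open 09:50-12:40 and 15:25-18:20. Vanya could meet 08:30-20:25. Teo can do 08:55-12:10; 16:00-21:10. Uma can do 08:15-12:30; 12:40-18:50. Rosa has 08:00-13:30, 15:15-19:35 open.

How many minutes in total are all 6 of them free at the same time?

Imani ∩ Bianca: 09:50-12:40, 16:00-18:20.
Imani ∩ Bianca ∩ Vanya: 09:50-12:40, 16:00-18:20.
Imani ∩ Bianca ∩ Vanya ∩ Teo: 09:50-12:10, 16:00-18:20.
Imani ∩ Bianca ∩ Vanya ∩ Teo ∩ Uma: 09:50-12:10, 16:00-18:20.
Imani ∩ Bianca ∩ Vanya ∩ Teo ∩ Uma ∩ Rosa: 09:50-12:10, 16:00-18:20.
Those are the intersection windows.
Summing the common windows: 140 + 140 = 280 minutes.

280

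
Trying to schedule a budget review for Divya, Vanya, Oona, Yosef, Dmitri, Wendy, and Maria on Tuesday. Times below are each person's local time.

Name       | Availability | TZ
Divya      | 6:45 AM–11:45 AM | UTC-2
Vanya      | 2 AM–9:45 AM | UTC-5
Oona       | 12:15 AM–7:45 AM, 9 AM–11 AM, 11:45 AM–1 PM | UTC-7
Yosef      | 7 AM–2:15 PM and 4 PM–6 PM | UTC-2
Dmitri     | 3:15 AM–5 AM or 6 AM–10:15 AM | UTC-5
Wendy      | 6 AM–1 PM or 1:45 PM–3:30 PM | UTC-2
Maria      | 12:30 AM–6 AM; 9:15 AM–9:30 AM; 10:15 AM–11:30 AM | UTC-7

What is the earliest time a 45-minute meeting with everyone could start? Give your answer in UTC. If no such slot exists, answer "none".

09:00

Divya in UTC: 08:45-13:45 (add 2h to convert from UTC-2).
Vanya in UTC: 07:00-14:45 (add 5h to convert from UTC-5).
Oona in UTC: 07:15-14:45, 16:00-18:00, 18:45-20:00 (add 7h to convert from UTC-7).
Yosef in UTC: 09:00-16:15, 18:00-20:00 (add 2h to convert from UTC-2).
Dmitri in UTC: 08:15-10:00, 11:00-15:15 (add 5h to convert from UTC-5).
Wendy in UTC: 08:00-15:00, 15:45-17:30 (add 2h to convert from UTC-2).
Maria in UTC: 07:30-13:00, 16:15-16:30, 17:15-18:30 (add 7h to convert from UTC-7).
Divya ∩ Vanya: 08:45-13:45.
Divya ∩ Vanya ∩ Oona: 08:45-13:45.
Divya ∩ Vanya ∩ Oona ∩ Yosef: 09:00-13:45.
Divya ∩ Vanya ∩ Oona ∩ Yosef ∩ Dmitri: 09:00-10:00, 11:00-13:45.
Divya ∩ Vanya ∩ Oona ∩ Yosef ∩ Dmitri ∩ Wendy: 09:00-10:00, 11:00-13:45.
Divya ∩ Vanya ∩ Oona ∩ Yosef ∩ Dmitri ∩ Wendy ∩ Maria: 09:00-10:00, 11:00-13:00.
The first common window of at least 45 minutes is 09:00-10:00, so the earliest start is 09:00.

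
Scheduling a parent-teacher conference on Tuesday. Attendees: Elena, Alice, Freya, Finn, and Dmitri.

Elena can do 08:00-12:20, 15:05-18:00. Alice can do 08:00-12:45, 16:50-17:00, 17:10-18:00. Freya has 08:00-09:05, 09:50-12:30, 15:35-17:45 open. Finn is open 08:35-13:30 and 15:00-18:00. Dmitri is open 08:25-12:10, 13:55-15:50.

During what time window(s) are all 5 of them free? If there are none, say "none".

08:35-09:05, 09:50-12:10

Elena ∩ Alice: 08:00-12:20, 16:50-17:00, 17:10-18:00.
Elena ∩ Alice ∩ Freya: 08:00-09:05, 09:50-12:20, 16:50-17:00, 17:10-17:45.
Elena ∩ Alice ∩ Freya ∩ Finn: 08:35-09:05, 09:50-12:20, 16:50-17:00, 17:10-17:45.
Elena ∩ Alice ∩ Freya ∩ Finn ∩ Dmitri: 08:35-09:05, 09:50-12:10.
So the common availability across everyone is 08:35-09:05, 09:50-12:10.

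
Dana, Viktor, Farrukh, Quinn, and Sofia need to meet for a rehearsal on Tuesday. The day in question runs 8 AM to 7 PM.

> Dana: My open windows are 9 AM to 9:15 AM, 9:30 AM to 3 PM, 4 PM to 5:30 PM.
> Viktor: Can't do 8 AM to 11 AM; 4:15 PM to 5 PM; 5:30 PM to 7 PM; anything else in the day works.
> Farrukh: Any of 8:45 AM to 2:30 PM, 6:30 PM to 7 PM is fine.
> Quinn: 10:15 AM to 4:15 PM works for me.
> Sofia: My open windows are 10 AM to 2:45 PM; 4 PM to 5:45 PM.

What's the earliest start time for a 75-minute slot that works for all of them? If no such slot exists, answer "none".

Dana free: 09:00-09:15, 09:30-15:00, 16:00-17:30.
Viktor free: 11:00-16:15, 17:00-17:30 (invert busy blocks within the working day).
Farrukh free: 08:45-14:30, 18:30-19:00.
Quinn free: 10:15-16:15.
Sofia free: 10:00-14:45, 16:00-17:45.
Dana ∩ Viktor: 11:00-15:00, 16:00-16:15, 17:00-17:30.
Dana ∩ Viktor ∩ Farrukh: 11:00-14:30.
Dana ∩ Viktor ∩ Farrukh ∩ Quinn: 11:00-14:30.
Dana ∩ Viktor ∩ Farrukh ∩ Quinn ∩ Sofia: 11:00-14:30.
So the common availability across everyone is 11:00-14:30.
The first common window of at least 75 minutes is 11:00-14:30, so the earliest start is 11:00.

11:00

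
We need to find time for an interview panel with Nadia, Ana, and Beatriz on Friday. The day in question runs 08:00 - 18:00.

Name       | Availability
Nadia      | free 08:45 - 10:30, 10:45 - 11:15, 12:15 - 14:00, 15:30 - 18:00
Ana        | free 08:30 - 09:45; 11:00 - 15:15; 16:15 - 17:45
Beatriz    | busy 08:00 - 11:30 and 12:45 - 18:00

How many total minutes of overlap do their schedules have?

Nadia free: 08:45-10:30, 10:45-11:15, 12:15-14:00, 15:30-18:00.
Ana free: 08:30-09:45, 11:00-15:15, 16:15-17:45.
Beatriz free: 11:30-12:45 (invert busy blocks within the working day).
Nadia ∩ Ana: 08:45-09:45, 11:00-11:15, 12:15-14:00, 16:15-17:45.
Nadia ∩ Ana ∩ Beatriz: 12:15-12:45.
That's a single block of 30 minutes.

30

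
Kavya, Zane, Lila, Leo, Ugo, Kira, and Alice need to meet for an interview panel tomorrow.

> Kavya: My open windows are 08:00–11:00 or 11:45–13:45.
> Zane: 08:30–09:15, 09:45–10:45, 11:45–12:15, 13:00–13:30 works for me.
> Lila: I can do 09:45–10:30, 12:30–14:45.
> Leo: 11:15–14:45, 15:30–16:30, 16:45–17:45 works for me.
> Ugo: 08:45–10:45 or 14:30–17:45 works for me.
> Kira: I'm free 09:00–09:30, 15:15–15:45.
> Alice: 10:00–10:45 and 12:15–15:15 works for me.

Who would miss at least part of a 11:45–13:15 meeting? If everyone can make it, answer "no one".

Kavya: free for 11:45-13:15. Zane: not fully free for 11:45-13:15. Lila: not fully free for 11:45-13:15. Leo: free for 11:45-13:15. Ugo: not fully free for 11:45-13:15. Kira: not fully free for 11:45-13:15. Alice: not fully free for 11:45-13:15.

Alice, Kira, Lila, Ugo, Zane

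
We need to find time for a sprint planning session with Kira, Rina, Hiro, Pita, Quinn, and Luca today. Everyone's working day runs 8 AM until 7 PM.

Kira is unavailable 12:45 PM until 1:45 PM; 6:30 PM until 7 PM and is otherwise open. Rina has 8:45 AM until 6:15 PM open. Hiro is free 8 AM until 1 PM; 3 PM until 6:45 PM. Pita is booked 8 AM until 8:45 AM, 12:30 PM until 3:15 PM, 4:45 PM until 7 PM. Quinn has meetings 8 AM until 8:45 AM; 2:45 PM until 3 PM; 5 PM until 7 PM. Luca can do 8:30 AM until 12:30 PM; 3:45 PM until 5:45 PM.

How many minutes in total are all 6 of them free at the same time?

285

Kira free: 08:00-12:45, 13:45-18:30 (invert busy blocks within the working day).
Rina free: 08:45-18:15.
Hiro free: 08:00-13:00, 15:00-18:45.
Pita free: 08:45-12:30, 15:15-16:45 (invert busy blocks within the working day).
Quinn free: 08:45-14:45, 15:00-17:00 (invert busy blocks within the working day).
Luca free: 08:30-12:30, 15:45-17:45.
Kira ∩ Rina: 08:45-12:45, 13:45-18:15.
Kira ∩ Rina ∩ Hiro: 08:45-12:45, 15:00-18:15.
Kira ∩ Rina ∩ Hiro ∩ Pita: 08:45-12:30, 15:15-16:45.
Kira ∩ Rina ∩ Hiro ∩ Pita ∩ Quinn: 08:45-12:30, 15:15-16:45.
Kira ∩ Rina ∩ Hiro ∩ Pita ∩ Quinn ∩ Luca: 08:45-12:30, 15:45-16:45.
Those are the intersection windows.
Summing the common windows: 225 + 60 = 285 minutes.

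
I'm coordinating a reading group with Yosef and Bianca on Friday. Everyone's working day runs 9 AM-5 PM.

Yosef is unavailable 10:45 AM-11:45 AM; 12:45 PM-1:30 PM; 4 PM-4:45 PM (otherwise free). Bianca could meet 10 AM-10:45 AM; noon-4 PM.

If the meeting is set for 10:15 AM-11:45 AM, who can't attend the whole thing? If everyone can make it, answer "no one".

Bianca, Yosef

Yosef free: 09:00-10:45, 11:45-12:45, 13:30-16:00, 16:45-17:00 (invert busy blocks within the working day).
Bianca free: 10:00-10:45, 12:00-16:00.
Yosef: not fully free for 10:15-11:45. Bianca: not fully free for 10:15-11:45.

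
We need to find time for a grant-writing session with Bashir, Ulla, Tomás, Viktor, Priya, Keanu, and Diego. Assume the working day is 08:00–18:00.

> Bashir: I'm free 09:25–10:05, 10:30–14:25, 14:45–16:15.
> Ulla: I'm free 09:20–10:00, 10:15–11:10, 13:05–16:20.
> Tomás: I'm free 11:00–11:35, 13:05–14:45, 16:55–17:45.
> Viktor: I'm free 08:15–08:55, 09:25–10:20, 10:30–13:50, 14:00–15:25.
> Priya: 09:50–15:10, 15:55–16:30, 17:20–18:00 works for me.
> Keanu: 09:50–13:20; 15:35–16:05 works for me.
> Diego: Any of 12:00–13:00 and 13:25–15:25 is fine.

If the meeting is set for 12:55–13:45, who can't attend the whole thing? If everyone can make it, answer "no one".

Bashir: free for 12:55-13:45. Ulla: not fully free for 12:55-13:45. Tomás: not fully free for 12:55-13:45. Viktor: free for 12:55-13:45. Priya: free for 12:55-13:45. Keanu: not fully free for 12:55-13:45. Diego: not fully free for 12:55-13:45.

Diego, Keanu, Tomás, Ulla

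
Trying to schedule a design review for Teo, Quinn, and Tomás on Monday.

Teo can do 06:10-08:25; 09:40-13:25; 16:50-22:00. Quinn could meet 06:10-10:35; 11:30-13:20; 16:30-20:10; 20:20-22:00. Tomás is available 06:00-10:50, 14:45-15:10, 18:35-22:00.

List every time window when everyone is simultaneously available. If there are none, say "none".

06:10-08:25, 09:40-10:35, 18:35-20:10, 20:20-22:00

Teo ∩ Quinn: 06:10-08:25, 09:40-10:35, 11:30-13:20, 16:50-20:10, 20:20-22:00.
Teo ∩ Quinn ∩ Tomás: 06:10-08:25, 09:40-10:35, 18:35-20:10, 20:20-22:00.
Those are the intersection windows.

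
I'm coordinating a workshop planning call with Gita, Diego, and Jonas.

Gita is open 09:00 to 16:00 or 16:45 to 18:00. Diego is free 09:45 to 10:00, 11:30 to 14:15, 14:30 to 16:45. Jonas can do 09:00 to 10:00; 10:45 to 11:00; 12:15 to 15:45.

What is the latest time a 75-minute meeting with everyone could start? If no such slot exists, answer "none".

14:30

Gita ∩ Diego: 09:45-10:00, 11:30-14:15, 14:30-16:00.
Gita ∩ Diego ∩ Jonas: 09:45-10:00, 12:15-14:15, 14:30-15:45.
The last common window of at least 75 minutes is 14:30-15:45; a 75-minute meeting can start as late as 14:30 and still end by 15:45.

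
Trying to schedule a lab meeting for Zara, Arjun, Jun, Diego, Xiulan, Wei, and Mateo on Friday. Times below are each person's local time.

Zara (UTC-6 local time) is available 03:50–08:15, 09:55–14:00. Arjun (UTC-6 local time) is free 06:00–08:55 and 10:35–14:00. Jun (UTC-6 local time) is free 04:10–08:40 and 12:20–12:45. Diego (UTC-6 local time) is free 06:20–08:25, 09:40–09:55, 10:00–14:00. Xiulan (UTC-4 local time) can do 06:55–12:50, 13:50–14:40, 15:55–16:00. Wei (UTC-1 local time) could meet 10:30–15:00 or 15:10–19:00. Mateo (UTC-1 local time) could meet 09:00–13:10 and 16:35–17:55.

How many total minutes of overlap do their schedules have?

130

Zara in UTC: 09:50-14:15, 15:55-20:00 (add 6h to convert from UTC-6).
Arjun in UTC: 12:00-14:55, 16:35-20:00 (add 6h to convert from UTC-6).
Jun in UTC: 10:10-14:40, 18:20-18:45 (add 6h to convert from UTC-6).
Diego in UTC: 12:20-14:25, 15:40-15:55, 16:00-20:00 (add 6h to convert from UTC-6).
Xiulan in UTC: 10:55-16:50, 17:50-18:40, 19:55-20:00 (add 4h to convert from UTC-4).
Wei in UTC: 11:30-16:00, 16:10-20:00 (add 1h to convert from UTC-1).
Mateo in UTC: 10:00-14:10, 17:35-18:55 (add 1h to convert from UTC-1).
Zara ∩ Arjun: 12:00-14:15, 16:35-20:00.
Zara ∩ Arjun ∩ Jun: 12:00-14:15, 18:20-18:45.
Zara ∩ Arjun ∩ Jun ∩ Diego: 12:20-14:15, 18:20-18:45.
Zara ∩ Arjun ∩ Jun ∩ Diego ∩ Xiulan: 12:20-14:15, 18:20-18:40.
Zara ∩ Arjun ∩ Jun ∩ Diego ∩ Xiulan ∩ Wei: 12:20-14:15, 18:20-18:40.
Zara ∩ Arjun ∩ Jun ∩ Diego ∩ Xiulan ∩ Wei ∩ Mateo: 12:20-14:10, 18:20-18:40.
Summing the common windows: 110 + 20 = 130 minutes.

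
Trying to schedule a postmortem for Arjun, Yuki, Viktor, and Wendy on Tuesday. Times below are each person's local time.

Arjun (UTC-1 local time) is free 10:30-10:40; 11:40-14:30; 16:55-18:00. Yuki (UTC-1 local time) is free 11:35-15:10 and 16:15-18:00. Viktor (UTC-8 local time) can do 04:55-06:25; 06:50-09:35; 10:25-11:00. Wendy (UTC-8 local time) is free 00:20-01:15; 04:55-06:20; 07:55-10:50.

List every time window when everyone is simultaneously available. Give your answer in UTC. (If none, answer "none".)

Arjun in UTC: 11:30-11:40, 12:40-15:30, 17:55-19:00 (add 1h to convert from UTC-1).
Yuki in UTC: 12:35-16:10, 17:15-19:00 (add 1h to convert from UTC-1).
Viktor in UTC: 12:55-14:25, 14:50-17:35, 18:25-19:00 (add 8h to convert from UTC-8).
Wendy in UTC: 08:20-09:15, 12:55-14:20, 15:55-18:50 (add 8h to convert from UTC-8).
Arjun ∩ Yuki: 12:40-15:30, 17:55-19:00.
Arjun ∩ Yuki ∩ Viktor: 12:55-14:25, 14:50-15:30, 18:25-19:00.
Arjun ∩ Yuki ∩ Viktor ∩ Wendy: 12:55-14:20, 18:25-18:50.
Those are the intersection windows.

12:55-14:20, 18:25-18:50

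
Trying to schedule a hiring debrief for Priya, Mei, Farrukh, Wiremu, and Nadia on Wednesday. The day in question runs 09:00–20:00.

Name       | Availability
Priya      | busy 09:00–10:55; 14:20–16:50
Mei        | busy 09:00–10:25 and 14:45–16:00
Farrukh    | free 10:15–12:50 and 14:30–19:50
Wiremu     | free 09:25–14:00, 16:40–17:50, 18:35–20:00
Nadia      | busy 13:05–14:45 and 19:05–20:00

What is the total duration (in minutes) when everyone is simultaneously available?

205

Priya free: 10:55-14:20, 16:50-20:00 (invert busy blocks within the working day).
Mei free: 10:25-14:45, 16:00-20:00 (invert busy blocks within the working day).
Farrukh free: 10:15-12:50, 14:30-19:50.
Wiremu free: 09:25-14:00, 16:40-17:50, 18:35-20:00.
Nadia free: 09:00-13:05, 14:45-19:05 (invert busy blocks within the working day).
Priya ∩ Mei: 10:55-14:20, 16:50-20:00.
Priya ∩ Mei ∩ Farrukh: 10:55-12:50, 16:50-19:50.
Priya ∩ Mei ∩ Farrukh ∩ Wiremu: 10:55-12:50, 16:50-17:50, 18:35-19:50.
Priya ∩ Mei ∩ Farrukh ∩ Wiremu ∩ Nadia: 10:55-12:50, 16:50-17:50, 18:35-19:05.
Summing the common windows: 115 + 60 + 30 = 205 minutes.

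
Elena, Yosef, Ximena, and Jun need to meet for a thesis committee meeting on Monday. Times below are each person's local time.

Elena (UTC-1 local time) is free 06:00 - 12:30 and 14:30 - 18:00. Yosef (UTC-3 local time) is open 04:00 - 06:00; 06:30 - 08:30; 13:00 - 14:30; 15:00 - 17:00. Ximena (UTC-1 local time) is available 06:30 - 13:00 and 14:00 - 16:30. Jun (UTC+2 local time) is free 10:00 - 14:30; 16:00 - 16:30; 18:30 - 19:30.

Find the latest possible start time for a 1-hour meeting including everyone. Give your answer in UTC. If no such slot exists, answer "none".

16:30

Elena in UTC: 07:00-13:30, 15:30-19:00 (add 1h to convert from UTC-1).
Yosef in UTC: 07:00-09:00, 09:30-11:30, 16:00-17:30, 18:00-20:00 (add 3h to convert from UTC-3).
Ximena in UTC: 07:30-14:00, 15:00-17:30 (add 1h to convert from UTC-1).
Jun in UTC: 08:00-12:30, 14:00-14:30, 16:30-17:30 (subtract 2h to convert from UTC+2).
Elena ∩ Yosef: 07:00-09:00, 09:30-11:30, 16:00-17:30, 18:00-19:00.
Elena ∩ Yosef ∩ Ximena: 07:30-09:00, 09:30-11:30, 16:00-17:30.
Elena ∩ Yosef ∩ Ximena ∩ Jun: 08:00-09:00, 09:30-11:30, 16:30-17:30.
Those are the intersection windows.
The last common window of at least 60 minutes is 16:30-17:30; a 60-minute meeting can start as late as 16:30 and still end by 17:30.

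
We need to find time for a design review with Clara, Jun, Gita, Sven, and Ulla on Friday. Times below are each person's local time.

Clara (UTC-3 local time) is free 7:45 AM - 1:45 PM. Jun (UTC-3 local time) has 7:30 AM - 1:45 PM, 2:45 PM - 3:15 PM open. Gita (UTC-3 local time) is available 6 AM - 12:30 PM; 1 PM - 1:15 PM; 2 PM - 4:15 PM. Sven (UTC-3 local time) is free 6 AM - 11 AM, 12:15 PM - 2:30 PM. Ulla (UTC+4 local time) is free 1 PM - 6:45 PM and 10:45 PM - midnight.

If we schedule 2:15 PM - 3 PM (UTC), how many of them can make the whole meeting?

3

Clara in UTC: 10:45-16:45 (add 3h to convert from UTC-3).
Jun in UTC: 10:30-16:45, 17:45-18:15 (add 3h to convert from UTC-3).
Gita in UTC: 09:00-15:30, 16:00-16:15, 17:00-19:15 (add 3h to convert from UTC-3).
Sven in UTC: 09:00-14:00, 15:15-17:30 (add 3h to convert from UTC-3).
Ulla in UTC: 09:00-14:45, 18:45-20:00 (subtract 4h to convert from UTC+4).
Clara, Jun, and Gita can make the full 14:15-15:00 slot — that's 3.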